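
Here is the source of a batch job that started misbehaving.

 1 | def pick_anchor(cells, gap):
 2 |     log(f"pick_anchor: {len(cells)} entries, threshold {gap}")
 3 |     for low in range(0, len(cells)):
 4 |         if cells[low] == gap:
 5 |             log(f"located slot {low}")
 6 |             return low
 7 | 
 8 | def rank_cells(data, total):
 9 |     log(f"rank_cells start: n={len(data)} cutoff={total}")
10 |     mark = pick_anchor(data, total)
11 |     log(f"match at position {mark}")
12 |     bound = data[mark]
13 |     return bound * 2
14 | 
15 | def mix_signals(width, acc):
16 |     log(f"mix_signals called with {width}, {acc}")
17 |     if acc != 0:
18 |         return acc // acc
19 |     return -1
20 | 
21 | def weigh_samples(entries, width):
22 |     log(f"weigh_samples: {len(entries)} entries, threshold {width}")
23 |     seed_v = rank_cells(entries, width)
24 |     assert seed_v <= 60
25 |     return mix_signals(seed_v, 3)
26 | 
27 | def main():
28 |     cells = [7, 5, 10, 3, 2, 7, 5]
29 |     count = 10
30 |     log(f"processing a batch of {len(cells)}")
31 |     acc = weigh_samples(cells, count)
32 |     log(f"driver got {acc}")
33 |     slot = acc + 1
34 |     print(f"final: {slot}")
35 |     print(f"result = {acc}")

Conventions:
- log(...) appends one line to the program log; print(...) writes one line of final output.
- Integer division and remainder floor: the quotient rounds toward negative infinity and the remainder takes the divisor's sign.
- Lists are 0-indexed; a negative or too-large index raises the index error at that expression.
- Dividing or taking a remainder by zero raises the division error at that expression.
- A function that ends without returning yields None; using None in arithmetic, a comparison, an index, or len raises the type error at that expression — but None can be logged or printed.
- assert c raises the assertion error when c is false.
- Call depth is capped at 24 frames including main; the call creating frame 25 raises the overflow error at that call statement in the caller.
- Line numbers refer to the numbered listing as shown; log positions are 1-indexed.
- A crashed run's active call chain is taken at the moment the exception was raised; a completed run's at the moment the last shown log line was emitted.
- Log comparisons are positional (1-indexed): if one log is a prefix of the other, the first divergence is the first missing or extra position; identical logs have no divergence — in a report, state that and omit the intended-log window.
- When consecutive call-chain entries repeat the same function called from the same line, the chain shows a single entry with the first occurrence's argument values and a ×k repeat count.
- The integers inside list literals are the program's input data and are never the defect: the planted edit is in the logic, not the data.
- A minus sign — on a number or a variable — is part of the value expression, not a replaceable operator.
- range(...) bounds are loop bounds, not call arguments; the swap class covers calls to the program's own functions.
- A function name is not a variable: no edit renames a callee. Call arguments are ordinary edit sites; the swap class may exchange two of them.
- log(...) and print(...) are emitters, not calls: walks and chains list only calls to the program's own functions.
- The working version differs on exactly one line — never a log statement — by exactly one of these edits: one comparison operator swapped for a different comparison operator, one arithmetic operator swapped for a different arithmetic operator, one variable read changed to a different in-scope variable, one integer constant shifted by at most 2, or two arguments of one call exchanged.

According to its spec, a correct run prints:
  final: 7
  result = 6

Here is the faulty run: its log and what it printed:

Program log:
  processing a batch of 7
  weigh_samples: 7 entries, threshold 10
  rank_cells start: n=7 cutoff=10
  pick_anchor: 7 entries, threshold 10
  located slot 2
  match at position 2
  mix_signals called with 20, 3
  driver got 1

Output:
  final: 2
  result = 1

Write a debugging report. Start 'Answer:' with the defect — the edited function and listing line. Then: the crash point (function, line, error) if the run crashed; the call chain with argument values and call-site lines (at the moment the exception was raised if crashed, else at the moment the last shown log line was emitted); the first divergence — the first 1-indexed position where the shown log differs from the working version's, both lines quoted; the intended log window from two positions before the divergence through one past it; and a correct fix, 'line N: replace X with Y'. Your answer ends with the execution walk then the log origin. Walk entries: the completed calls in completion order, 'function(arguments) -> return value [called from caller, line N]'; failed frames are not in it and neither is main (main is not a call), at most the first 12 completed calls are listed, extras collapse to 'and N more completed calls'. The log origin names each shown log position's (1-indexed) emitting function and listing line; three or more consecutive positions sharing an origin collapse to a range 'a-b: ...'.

Answer: the defect is in mix_signals at line 18.
The tell: Position 8 is the first bad log line: 'driver got 1' should read 'driver got 6'.
Call chain: main.
First divergence: at position 8 the run shows 'driver got 1' where the working version logs 'driver got 6'.
Intended log window:
  6: match at position 2
  7: mix_signals called with 20, 3
  8: driver got 6
Execution walk:
  pick_anchor([7, 5, 10, 3, 2, 7, 5], 10) -> 2  [called from rank_cells, line 10]
  rank_cells([7, 5, 10, 3, 2, 7, 5], 10) -> 20  [called from weigh_samples, line 23]
  mix_signals(20, 3) -> 1  [called from weigh_samples, line 25]
  weigh_samples([7, 5, 10, 3, 2, 7, 5], 10) -> 1  [called from main, line 31]
Log origin:
  1: from main, line 30
  2: from weigh_samples, line 22
  3: from rank_cells, line 9
  4: from pick_anchor, line 2
  5: from pick_anchor, line 5
  6: from rank_cells, line 11
  7: from mix_signals, line 16
  8: from main, line 32
A correct fix: line 18: replace `acc // acc` with `width // acc`.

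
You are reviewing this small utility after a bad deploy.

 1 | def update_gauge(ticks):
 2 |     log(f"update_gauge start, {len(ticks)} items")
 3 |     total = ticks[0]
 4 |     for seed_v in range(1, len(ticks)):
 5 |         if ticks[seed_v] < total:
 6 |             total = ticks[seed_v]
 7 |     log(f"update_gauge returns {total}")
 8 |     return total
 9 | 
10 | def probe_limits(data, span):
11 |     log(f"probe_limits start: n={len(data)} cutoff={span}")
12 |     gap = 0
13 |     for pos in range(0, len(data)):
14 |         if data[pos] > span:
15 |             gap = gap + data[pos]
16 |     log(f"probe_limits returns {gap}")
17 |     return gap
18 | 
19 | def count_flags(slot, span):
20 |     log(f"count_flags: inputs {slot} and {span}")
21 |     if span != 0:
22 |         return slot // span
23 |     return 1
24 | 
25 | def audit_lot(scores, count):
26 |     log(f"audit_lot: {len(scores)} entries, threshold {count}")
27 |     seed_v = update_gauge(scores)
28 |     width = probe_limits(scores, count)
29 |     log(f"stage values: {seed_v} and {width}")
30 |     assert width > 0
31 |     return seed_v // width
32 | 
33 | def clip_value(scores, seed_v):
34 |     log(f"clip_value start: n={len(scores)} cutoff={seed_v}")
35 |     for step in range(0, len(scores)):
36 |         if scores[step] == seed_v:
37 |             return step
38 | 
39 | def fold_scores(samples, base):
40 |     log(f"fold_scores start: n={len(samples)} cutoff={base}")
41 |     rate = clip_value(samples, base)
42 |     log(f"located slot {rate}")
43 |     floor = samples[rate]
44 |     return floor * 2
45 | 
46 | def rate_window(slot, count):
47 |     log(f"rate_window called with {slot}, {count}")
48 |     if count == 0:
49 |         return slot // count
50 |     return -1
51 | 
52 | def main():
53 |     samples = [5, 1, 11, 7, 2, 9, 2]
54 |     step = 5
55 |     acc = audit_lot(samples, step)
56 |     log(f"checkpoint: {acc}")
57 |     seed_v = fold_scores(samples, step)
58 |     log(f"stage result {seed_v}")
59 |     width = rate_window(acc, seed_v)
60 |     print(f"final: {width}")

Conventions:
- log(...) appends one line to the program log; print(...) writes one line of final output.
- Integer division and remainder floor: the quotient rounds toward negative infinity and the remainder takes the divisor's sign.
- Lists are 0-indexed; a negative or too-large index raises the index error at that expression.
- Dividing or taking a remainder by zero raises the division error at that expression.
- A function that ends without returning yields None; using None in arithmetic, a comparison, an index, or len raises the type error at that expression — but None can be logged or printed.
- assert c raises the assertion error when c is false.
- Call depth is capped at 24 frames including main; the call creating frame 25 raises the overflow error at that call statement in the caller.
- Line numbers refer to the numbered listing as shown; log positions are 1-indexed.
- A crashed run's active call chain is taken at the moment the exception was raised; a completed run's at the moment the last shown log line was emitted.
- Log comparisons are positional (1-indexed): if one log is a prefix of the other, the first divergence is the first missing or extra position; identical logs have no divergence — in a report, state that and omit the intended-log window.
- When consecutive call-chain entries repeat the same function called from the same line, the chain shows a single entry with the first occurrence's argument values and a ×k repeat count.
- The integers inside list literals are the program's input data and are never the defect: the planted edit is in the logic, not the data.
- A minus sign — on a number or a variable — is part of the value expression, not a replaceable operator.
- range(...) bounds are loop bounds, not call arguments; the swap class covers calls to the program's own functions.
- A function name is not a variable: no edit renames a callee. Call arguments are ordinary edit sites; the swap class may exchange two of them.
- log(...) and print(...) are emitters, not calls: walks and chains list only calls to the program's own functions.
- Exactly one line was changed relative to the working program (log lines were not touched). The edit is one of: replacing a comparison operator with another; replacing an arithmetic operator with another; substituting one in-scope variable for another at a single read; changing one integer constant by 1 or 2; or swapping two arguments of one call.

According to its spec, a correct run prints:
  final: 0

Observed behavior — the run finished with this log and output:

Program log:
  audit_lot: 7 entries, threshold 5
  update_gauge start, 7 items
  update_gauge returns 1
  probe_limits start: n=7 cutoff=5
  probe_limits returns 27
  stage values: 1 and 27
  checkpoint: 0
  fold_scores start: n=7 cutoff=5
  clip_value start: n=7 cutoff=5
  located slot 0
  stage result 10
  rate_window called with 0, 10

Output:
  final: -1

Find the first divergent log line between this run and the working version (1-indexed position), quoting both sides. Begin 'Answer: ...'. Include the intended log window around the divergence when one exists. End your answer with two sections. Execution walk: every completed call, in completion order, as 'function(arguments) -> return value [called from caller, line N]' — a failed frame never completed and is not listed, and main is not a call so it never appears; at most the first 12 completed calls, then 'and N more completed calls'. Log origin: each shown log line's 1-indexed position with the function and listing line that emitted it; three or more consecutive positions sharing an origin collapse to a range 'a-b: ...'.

Answer: none — the logs agree in full.
Execution walk:
  update_gauge([5, 1, 11, 7, 2, 9, 2]) -> 1  [called from audit_lot, line 27]
  probe_limits([5, 1, 11, 7, 2, 9, 2], 5) -> 27  [called from audit_lot, line 28]
  audit_lot([5, 1, 11, 7, 2, 9, 2], 5) -> 0  [called from main, line 55]
  clip_value([5, 1, 11, 7, 2, 9, 2], 5) -> 0  [called from fold_scores, line 41]
  fold_scores([5, 1, 11, 7, 2, 9, 2], 5) -> 10  [called from main, line 57]
  rate_window(0, 10) -> -1  [called from main, line 59]
Log origin:
  1: from audit_lot, line 26
  2: from update_gauge, line 2
  3: from update_gauge, line 7
  4: from probe_limits, line 11
  5: from probe_limits, line 16
  6: from audit_lot, line 29
  7: from main, line 56
  8: from fold_scores, line 40
  9: from clip_value, line 34
  10: from fold_scores, line 42
  11: from main, line 58
  12: from rate_window, line 47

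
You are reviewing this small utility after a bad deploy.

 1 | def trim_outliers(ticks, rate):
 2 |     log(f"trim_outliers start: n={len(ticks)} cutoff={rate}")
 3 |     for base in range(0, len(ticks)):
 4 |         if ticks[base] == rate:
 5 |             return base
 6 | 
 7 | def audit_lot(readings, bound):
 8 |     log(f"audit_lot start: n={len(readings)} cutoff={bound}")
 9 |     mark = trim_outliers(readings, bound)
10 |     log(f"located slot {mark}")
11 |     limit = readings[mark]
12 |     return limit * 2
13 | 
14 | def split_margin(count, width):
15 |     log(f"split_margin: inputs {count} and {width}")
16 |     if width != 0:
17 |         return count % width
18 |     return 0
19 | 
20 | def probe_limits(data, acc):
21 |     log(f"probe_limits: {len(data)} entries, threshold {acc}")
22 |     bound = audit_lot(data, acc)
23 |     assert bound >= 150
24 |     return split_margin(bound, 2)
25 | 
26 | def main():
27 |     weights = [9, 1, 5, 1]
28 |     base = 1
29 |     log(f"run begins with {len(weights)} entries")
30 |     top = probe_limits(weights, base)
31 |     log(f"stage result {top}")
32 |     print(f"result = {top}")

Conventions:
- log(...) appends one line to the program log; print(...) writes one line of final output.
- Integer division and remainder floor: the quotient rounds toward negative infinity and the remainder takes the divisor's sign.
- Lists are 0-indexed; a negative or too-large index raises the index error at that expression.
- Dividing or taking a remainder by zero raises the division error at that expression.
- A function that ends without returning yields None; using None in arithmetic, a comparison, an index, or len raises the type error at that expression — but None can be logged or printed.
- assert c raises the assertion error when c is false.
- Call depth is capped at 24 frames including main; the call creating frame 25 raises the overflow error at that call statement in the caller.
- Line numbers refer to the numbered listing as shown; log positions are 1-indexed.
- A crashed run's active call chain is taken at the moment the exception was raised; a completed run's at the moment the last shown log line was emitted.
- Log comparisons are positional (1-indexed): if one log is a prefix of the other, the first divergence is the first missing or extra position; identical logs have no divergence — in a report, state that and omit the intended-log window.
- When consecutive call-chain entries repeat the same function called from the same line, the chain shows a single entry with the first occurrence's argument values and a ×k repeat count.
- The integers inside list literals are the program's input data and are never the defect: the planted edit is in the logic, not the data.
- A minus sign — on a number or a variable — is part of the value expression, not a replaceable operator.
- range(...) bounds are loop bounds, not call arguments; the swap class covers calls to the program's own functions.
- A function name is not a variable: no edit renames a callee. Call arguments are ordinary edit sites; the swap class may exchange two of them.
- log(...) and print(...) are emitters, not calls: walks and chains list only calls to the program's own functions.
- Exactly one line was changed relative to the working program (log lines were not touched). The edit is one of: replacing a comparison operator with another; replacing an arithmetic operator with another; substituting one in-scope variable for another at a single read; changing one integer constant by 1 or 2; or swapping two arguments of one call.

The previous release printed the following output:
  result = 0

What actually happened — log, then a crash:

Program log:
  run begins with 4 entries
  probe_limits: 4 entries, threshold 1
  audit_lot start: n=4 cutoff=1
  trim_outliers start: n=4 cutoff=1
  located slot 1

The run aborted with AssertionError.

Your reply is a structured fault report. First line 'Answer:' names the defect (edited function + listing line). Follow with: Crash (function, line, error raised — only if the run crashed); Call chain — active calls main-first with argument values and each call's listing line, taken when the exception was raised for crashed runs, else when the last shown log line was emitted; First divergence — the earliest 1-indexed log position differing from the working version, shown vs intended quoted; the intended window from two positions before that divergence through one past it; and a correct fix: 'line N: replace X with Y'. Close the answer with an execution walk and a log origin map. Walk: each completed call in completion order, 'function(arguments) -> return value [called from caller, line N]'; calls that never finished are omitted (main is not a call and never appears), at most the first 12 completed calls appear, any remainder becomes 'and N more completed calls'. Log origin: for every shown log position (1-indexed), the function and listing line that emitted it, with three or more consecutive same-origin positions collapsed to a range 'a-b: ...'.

Answer: the defect is in probe_limits at line 23.
Key fact: The faulty run's log stops after 5 lines; the working version's next line would be 'split_margin: inputs 2 and 2'.
Crash: probe_limits, line 23, AssertionError.
Call chain: main -> probe_limits([9, 1, 5, 1], 1) (called at line 30).
First divergence: position 6; the shown log stops at 5 lines while the working version next logs 'split_margin: inputs 2 and 2'.
Intended log window:
  4: trim_outliers start: n=4 cutoff=1
  5: located slot 1
  6: split_margin: inputs 2 and 2
  7: stage result 0
Execution walk:
  trim_outliers([9, 1, 5, 1], 1) -> 1  [called from audit_lot, line 9]
  audit_lot([9, 1, 5, 1], 1) -> 2  [called from probe_limits, line 22]
Log line origins:
  1: from main, line 29
  2: from probe_limits, line 21
  3: from audit_lot, line 8
  4: from trim_outliers, line 2
  5: from audit_lot, line 10
A correct fix: line 23: replace `>=` with `<=`.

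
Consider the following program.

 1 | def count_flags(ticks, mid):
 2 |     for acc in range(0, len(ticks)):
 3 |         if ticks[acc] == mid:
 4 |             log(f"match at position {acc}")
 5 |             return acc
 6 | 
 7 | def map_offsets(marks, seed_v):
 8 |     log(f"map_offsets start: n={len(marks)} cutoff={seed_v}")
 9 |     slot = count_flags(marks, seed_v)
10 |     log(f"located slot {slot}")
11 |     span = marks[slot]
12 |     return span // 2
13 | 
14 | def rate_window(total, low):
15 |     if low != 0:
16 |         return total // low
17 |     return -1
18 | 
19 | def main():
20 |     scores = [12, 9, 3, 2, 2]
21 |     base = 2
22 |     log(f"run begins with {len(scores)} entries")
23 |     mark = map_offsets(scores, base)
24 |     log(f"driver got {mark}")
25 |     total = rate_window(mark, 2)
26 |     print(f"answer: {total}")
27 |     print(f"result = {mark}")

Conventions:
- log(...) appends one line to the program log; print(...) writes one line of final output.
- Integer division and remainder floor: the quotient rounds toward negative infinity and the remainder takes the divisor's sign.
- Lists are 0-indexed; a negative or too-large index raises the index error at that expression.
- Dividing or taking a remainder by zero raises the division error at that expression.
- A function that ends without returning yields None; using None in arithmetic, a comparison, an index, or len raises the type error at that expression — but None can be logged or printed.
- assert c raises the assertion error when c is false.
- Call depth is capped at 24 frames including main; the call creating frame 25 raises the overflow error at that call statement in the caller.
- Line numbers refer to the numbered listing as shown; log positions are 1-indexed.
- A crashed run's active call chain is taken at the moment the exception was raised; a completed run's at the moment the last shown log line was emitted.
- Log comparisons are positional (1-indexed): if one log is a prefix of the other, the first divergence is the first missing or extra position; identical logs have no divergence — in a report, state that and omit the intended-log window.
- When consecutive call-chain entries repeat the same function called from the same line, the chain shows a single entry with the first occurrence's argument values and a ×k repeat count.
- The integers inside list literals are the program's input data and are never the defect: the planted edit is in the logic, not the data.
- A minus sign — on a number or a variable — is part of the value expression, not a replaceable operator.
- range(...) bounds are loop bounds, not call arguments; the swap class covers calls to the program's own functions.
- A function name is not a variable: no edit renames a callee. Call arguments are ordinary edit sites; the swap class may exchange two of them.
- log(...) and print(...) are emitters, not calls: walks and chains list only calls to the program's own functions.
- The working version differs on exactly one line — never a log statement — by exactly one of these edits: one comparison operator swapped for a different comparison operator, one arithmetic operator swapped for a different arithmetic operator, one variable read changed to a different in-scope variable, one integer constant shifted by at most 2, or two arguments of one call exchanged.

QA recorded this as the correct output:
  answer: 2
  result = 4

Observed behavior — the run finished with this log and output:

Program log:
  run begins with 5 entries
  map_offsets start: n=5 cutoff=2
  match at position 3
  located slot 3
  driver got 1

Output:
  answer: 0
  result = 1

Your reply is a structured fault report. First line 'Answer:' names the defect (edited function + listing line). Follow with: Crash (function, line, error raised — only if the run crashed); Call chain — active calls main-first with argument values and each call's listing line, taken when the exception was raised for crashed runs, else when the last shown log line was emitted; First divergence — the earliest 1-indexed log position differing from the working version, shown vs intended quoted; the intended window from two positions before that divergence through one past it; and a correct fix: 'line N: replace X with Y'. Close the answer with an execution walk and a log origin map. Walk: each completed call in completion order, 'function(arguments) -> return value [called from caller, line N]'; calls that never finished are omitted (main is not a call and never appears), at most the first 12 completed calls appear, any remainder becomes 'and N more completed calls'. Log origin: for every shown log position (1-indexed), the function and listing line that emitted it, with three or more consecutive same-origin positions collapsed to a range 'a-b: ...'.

Answer: the defect is in map_offsets at line 12.
Core observation: Log line 5 is where behavior first shows: 'driver got 1' appears instead of 'driver got 4'.
Call chain: main.
First divergence: position 5; shown 'driver got 1' vs intended 'driver got 4'.
Intended log window:
  3: match at position 3
  4: located slot 3
  5: driver got 4
Execution walk:
  count_flags([12, 9, 3, 2, 2], 2) -> 3  [called from map_offsets, line 9]
  map_offsets([12, 9, 3, 2, 2], 2) -> 1  [called from main, line 23]
  rate_window(1, 2) -> 0  [called from main, line 25]
Origin of each log line:
  1: from main, line 22
  2: from map_offsets, line 8
  3: from count_flags, line 4
  4: from map_offsets, line 10
  5: from main, line 24
A correct fix: line 12: replace `//` with `*`.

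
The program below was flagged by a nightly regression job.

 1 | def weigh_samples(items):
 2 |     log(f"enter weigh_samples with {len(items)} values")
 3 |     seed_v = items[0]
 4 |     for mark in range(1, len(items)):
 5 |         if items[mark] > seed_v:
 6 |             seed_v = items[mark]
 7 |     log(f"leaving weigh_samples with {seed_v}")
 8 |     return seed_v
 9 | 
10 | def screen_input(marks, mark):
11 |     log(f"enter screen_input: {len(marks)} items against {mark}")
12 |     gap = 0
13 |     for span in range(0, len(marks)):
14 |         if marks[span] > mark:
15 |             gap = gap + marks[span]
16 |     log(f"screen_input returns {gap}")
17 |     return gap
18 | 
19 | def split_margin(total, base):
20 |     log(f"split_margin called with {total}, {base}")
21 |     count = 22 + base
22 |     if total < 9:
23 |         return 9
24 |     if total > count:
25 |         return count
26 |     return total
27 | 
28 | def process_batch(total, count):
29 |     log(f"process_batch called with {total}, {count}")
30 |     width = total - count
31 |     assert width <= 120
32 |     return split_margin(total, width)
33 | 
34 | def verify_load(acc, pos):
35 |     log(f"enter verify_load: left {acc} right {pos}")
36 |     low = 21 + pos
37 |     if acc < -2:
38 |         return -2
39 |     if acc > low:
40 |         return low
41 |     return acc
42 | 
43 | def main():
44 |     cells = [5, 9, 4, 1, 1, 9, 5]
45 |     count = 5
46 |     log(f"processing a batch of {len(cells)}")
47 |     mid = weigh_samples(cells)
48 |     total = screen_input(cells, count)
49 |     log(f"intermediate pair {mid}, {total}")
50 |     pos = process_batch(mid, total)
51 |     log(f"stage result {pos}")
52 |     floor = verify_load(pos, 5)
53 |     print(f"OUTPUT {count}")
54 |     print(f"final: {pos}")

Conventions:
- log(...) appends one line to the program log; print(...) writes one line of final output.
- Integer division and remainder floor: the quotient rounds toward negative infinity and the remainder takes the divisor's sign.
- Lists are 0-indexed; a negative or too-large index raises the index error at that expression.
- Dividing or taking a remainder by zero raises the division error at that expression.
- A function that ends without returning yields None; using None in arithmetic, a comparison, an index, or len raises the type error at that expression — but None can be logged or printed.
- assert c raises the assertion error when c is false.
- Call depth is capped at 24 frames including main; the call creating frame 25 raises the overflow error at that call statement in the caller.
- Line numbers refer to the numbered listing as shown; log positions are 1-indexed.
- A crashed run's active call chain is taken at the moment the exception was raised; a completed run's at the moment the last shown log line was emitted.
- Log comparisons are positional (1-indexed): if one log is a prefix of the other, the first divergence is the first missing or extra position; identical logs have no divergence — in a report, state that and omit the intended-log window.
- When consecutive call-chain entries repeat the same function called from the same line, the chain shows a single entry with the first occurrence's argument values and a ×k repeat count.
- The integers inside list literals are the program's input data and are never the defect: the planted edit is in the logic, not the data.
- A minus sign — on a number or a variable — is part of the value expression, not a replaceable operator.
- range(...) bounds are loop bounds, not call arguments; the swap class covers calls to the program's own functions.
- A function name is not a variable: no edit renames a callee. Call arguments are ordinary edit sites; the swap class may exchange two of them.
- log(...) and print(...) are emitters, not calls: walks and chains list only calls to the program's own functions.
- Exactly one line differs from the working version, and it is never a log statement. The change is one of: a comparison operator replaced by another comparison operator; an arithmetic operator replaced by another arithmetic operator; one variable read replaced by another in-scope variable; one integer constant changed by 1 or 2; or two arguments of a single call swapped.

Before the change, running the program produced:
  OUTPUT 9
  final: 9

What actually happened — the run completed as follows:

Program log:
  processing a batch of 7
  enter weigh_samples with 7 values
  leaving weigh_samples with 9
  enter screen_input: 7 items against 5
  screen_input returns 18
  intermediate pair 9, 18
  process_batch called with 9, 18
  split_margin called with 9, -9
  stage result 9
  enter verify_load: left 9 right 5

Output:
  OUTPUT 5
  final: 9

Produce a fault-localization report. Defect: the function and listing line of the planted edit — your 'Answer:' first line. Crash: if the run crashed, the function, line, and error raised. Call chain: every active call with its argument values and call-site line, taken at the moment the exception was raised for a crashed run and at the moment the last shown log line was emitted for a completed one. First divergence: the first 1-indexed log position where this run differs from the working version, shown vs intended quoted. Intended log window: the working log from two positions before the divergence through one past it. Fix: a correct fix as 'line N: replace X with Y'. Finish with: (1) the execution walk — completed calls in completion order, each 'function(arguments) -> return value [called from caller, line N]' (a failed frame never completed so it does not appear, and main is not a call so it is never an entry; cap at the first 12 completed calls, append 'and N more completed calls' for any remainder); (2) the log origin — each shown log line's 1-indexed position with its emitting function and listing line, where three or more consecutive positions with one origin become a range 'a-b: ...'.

Answer: the defect is in main at line 53.
Core observation: The two runs log identically and part ways only at the printed values.
Call chain: main -> verify_load(9, 5) (called at line 52).
First divergence: there is none — every log position agrees.
Execution walk:
  weigh_samples([5, 9, 4, 1, 1, 9, 5]) -> 9  [called from main, line 47]
  screen_input([5, 9, 4, 1, 1, 9, 5], 5) -> 18  [called from main, line 48]
  split_margin(9, -9) -> 9  [called from process_batch, line 32]
  process_batch(9, 18) -> 9  [called from main, line 50]
  verify_load(9, 5) -> 9  [called from main, line 52]
Log line origins:
  1: logged in main at line 46
  2: logged in weigh_samples at line 2
  3: logged in weigh_samples at line 7
  4: logged in screen_input at line 11
  5: logged in screen_input at line 16
  6: logged in main at line 49
  7: logged in process_batch at line 29
  8: logged in split_margin at line 20
  9: logged in main at line 51
  10: logged in verify_load at line 35
A correct fix: line 53: replace `count` with `floor`.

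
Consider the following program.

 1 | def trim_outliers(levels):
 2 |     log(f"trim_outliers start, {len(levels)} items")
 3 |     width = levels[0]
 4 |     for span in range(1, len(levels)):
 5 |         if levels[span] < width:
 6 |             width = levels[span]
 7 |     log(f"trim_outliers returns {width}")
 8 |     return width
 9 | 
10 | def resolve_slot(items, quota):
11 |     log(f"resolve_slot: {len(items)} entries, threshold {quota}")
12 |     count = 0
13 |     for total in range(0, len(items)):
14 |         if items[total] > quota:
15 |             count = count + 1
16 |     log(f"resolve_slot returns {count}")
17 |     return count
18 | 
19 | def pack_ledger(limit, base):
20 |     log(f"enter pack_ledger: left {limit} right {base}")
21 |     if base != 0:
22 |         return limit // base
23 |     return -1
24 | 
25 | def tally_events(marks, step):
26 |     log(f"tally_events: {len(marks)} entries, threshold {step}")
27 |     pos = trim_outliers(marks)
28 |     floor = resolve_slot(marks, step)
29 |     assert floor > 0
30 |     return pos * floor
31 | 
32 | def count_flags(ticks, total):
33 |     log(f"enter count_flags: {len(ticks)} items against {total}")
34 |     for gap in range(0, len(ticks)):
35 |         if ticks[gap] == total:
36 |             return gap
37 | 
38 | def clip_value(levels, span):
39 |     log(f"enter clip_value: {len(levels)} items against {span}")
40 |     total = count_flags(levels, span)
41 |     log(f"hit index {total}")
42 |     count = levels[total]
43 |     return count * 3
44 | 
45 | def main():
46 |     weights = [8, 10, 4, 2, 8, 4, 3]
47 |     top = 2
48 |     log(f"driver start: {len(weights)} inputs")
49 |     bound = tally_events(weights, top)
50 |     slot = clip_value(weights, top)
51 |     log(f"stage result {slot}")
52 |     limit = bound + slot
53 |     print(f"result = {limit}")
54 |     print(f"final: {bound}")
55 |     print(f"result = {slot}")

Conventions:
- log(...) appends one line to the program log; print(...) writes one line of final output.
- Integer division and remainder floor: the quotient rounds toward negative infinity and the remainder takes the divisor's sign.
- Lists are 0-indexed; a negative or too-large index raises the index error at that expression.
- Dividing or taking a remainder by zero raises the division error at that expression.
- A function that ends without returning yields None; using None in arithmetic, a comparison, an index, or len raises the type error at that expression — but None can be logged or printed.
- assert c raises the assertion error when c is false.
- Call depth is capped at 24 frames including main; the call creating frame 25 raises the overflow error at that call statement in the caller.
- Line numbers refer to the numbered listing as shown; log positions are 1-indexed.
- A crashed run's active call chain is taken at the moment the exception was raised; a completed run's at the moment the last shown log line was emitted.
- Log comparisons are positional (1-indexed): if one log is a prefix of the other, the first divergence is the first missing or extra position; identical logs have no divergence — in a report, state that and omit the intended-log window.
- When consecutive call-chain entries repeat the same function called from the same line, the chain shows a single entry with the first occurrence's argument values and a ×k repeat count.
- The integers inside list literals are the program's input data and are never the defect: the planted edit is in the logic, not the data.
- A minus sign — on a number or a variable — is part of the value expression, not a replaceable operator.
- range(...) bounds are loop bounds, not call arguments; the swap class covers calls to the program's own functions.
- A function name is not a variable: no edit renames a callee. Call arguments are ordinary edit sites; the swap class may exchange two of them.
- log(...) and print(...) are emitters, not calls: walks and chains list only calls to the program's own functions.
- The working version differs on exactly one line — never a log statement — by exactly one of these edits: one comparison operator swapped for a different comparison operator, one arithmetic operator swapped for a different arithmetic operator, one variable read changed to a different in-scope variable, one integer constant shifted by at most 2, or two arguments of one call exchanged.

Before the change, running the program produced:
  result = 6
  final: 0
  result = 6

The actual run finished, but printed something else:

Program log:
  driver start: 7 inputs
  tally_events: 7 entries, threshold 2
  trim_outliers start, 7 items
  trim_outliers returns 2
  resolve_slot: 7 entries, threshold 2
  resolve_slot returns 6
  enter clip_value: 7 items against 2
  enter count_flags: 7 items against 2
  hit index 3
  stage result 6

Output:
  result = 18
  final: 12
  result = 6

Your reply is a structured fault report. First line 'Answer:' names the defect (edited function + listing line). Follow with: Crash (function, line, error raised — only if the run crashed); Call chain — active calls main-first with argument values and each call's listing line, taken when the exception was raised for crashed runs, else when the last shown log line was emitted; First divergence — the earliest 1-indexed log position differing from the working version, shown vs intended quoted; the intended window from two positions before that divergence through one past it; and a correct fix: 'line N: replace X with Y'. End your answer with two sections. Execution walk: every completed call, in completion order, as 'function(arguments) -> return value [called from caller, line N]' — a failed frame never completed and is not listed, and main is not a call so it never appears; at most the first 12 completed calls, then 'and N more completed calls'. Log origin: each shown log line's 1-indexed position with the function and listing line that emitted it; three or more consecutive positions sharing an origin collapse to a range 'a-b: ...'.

Answer: the defect is in tally_events at line 30.
Core observation: Log streams are identical — the defect surfaces only in the printed output.
Call chain: main.
First divergence: none; the two logs match at every position.
Execution walk:
  trim_outliers([8, 10, 4, 2, 8, 4, 3]) -> 2  [called from tally_events, line 27]
  resolve_slot([8, 10, 4, 2, 8, 4, 3], 2) -> 6  [called from tally_events, line 28]
  tally_events([8, 10, 4, 2, 8, 4, 3], 2) -> 12  [called from main, line 49]
  count_flags([8, 10, 4, 2, 8, 4, 3], 2) -> 3  [called from clip_value, line 40]
  clip_value([8, 10, 4, 2, 8, 4, 3], 2) -> 6  [called from main, line 50]
Origin of each log line:
  1: emitted by main (line 48)
  2: emitted by tally_events (line 26)
  3: emitted by trim_outliers (line 2)
  4: emitted by trim_outliers (line 7)
  5: emitted by resolve_slot (line 11)
  6: emitted by resolve_slot (line 16)
  7: emitted by clip_value (line 39)
  8: emitted by count_flags (line 33)
  9: emitted by clip_value (line 41)
  10: emitted by main (line 51)
A correct fix: line 30: replace `*` with `//`.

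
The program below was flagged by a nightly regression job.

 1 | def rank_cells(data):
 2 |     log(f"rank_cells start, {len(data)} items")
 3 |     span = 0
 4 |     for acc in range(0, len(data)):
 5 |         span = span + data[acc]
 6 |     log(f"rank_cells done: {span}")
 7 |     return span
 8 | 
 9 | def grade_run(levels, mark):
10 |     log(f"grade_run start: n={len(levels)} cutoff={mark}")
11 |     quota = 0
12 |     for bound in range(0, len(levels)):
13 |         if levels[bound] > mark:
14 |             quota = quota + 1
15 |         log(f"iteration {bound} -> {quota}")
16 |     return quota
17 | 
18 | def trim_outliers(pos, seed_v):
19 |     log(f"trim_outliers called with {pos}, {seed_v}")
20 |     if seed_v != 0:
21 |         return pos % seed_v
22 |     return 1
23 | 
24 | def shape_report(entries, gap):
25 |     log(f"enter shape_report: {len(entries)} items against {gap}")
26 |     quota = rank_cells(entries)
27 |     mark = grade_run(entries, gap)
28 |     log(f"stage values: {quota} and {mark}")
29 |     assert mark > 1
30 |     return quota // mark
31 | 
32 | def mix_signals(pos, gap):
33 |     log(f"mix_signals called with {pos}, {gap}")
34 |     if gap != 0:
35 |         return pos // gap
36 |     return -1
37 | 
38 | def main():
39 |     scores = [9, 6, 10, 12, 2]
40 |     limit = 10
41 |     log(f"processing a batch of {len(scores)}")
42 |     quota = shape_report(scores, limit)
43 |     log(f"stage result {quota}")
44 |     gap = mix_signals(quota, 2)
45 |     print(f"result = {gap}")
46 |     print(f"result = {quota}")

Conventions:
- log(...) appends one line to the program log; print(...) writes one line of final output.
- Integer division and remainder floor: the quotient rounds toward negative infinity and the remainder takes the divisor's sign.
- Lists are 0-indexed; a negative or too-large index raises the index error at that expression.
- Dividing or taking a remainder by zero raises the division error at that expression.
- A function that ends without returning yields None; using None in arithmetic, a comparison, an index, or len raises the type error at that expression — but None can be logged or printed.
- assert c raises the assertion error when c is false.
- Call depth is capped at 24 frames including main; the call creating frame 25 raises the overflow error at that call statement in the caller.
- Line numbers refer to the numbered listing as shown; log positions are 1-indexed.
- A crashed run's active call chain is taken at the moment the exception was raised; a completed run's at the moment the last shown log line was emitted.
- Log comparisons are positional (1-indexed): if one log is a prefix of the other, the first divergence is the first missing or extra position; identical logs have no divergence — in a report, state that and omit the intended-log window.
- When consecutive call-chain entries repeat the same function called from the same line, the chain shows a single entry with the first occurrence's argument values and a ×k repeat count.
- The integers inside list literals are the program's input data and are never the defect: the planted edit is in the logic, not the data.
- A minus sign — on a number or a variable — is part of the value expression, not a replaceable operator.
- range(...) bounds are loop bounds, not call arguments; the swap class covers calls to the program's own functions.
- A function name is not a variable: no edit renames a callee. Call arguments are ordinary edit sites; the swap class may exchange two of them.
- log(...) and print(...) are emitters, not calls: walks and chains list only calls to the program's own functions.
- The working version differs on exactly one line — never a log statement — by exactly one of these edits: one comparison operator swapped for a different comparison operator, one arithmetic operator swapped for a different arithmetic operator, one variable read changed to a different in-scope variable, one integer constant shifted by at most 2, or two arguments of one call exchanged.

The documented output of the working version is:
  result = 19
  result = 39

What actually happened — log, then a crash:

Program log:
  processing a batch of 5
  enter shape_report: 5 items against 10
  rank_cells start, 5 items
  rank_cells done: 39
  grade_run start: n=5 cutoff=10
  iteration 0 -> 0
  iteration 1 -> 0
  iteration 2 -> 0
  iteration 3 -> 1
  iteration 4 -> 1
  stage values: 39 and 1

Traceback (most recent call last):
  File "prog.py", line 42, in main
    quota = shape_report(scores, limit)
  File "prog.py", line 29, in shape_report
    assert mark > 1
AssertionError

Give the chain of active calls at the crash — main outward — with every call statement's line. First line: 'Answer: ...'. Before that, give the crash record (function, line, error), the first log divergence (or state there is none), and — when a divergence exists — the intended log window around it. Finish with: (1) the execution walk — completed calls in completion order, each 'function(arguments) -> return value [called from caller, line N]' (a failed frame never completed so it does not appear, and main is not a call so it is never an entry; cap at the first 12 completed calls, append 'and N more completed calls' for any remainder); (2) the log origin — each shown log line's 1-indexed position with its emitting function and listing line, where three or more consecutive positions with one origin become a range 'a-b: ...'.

Answer: main -> shape_report (called at line 42).
Core observation: A complete run would log 'stage result 39' next, but this one stopped at 11 lines.
Crash: shape_report, line 29, AssertionError.
First divergence: position 12; the shown log stops at 11 lines while the working version next logs 'stage result 39'.
Intended log window:
  10: iteration 4 -> 1
  11: stage values: 39 and 1
  12: stage result 39
  13: mix_signals called with 39, 2
Execution walk:
  rank_cells([9, 6, 10, 12, 2]) -> 39  [called from shape_report, line 26]
  grade_run([9, 6, 10, 12, 2], 10) -> 1  [called from shape_report, line 27]
Origin of each log line:
  1: emitted by main (line 41)
  2: emitted by shape_report (line 25)
  3: emitted by rank_cells (line 2)
  4: emitted by rank_cells (line 6)
  5: emitted by grade_run (line 10)
  6-10: emitted by grade_run (line 15)
  11: emitted by shape_report (line 28)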